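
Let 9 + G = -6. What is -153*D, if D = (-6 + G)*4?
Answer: 12852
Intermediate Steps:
G = -15 (G = -9 - 6 = -15)
D = -84 (D = (-6 - 15)*4 = -21*4 = -84)
-153*D = -153*(-84) = 12852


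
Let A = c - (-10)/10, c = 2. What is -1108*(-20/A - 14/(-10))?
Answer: 87532/15 ≈ 5835.5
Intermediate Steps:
A = 3 (A = 2 - (-10)/10 = 2 - 1*(-1) = 2 + 1 = 3)
-1108*(-20/A - 14/(-10)) = -1108*(-20/3 - 14/(-10)) = -1108*(-20*1/3 - 14*(-1/10)) = -1108*(-20/3 + 7/5) = -1108*(-79/15) = 87532/15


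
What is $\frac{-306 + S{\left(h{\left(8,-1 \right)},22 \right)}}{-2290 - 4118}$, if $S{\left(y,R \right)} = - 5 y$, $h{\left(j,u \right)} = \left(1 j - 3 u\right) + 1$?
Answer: $\frac{61}{1068} \approx 0.057116$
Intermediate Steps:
$h{\left(j,u \right)} = 1 + j - 3 u$ ($h{\left(j,u \right)} = \left(j - 3 u\right) + 1 = 1 + j - 3 u$)
$\frac{-306 + S{\left(h{\left(8,-1 \right)},22 \right)}}{-2290 - 4118} = \frac{-306 - 5 \left(1 + 8 - -3\right)}{-2290 - 4118} = \frac{-306 - 5 \left(1 + 8 + 3\right)}{-6408} = \left(-306 - 60\right) \left(- \frac{1}{6408}\right) = \left(-366\right) \left(- \frac{1}{6408}\right) = \frac{61}{1068}$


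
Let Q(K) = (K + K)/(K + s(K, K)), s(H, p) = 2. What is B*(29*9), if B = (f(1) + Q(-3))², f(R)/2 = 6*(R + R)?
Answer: 234900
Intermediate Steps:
f(R) = 24*R (f(R) = 2*(6*(R + R)) = 2*(6*(2*R)) = 2*(12*R) = 24*R)
Q(K) = 2*K/(2 + K) (Q(K) = (K + K)/(K + 2) = (2*K)/(2 + K) = 2*K/(2 + K))
B = 900 (B = (24*1 + 2*(-3)/(2 - 3))² = (24 + 2*(-3)/(-1))² = (24 + 2*(-3)*(-1))² = (24 + 6)² = 30² = 900)
B*(29*9) = 900*(29*9) = 900*261 = 234900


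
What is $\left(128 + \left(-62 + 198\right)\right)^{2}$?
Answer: $69696$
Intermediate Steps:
$\left(128 + \left(-62 + 198\right)\right)^{2} = \left(128 + 136\right)^{2} = 264^{2} = 69696$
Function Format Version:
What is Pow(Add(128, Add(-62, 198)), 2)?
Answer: 69696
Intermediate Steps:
Pow(Add(128, Add(-62, 198)), 2) = Pow(Add(128, 136), 2) = Pow(264, 2) = 69696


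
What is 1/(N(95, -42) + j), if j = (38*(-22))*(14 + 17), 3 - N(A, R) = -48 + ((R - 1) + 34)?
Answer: -1/25856 ≈ -3.8676e-5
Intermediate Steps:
N(A, R) = 18 - R (N(A, R) = 3 - (-48 + ((R - 1) + 34)) = 3 - (-48 + ((-1 + R) + 34)) = 3 - (-48 + (33 + R)) = 3 - (-15 + R) = 3 + (15 - R) = 18 - R)
j = -25916 (j = -836*31 = -25916)
1/(N(95, -42) + j) = 1/((18 - 1*(-42)) - 25916) = 1/((18 + 42) - 25916) = 1/(60 - 25916) = 1/(-25856) = -1/25856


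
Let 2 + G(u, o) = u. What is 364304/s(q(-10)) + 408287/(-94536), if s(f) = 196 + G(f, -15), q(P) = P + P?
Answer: 5728133501/2741544 ≈ 2089.4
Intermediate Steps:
q(P) = 2*P
G(u, o) = -2 + u
s(f) = 194 + f (s(f) = 196 + (-2 + f) = 194 + f)
364304/s(q(-10)) + 408287/(-94536) = 364304/(194 + 2*(-10)) + 408287/(-94536) = 364304/(194 - 20) + 408287*(-1/94536) = 364304/174 - 408287/94536 = 364304*(1/174) - 408287/94536 = 182152/87 - 408287/94536 = 5728133501/2741544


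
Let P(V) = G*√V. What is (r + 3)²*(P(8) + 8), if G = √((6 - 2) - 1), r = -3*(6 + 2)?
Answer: 3528 + 882*√6 ≈ 5688.5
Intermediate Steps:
r = -24 (r = -3*8 = -24)
G = √3 (G = √(4 - 1) = √3 ≈ 1.7320)
P(V) = √3*√V
(r + 3)²*(P(8) + 8) = (-24 + 3)²*(√3*√8 + 8) = (-21)²*(√3*(2*√2) + 8) = 441*(2*√6 + 8) = 441*(8 + 2*√6) = 3528 + 882*√6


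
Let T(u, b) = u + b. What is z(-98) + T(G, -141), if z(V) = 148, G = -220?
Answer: -213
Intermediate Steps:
T(u, b) = b + u
z(-98) + T(G, -141) = 148 + (-141 - 220) = 148 - 361 = -213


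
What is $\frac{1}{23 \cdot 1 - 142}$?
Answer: $- \frac{1}{119} \approx -0.0084034$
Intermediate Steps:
$\frac{1}{23 \cdot 1 - 142} = \frac{1}{23 - 142} = \frac{1}{-119} = - \frac{1}{119}$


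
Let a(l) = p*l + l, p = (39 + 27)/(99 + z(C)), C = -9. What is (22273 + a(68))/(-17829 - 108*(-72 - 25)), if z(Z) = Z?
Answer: -17677/5805 ≈ -3.0451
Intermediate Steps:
p = 11/15 (p = (39 + 27)/(99 - 9) = 66/90 = 66*(1/90) = 11/15 ≈ 0.73333)
a(l) = 26*l/15 (a(l) = 11*l/15 + l = 26*l/15)
(22273 + a(68))/(-17829 - 108*(-72 - 25)) = (22273 + (26/15)*68)/(-17829 - 108*(-72 - 25)) = (22273 + 1768/15)/(-17829 - 108*(-97)) = 335863/(15*(-17829 + 10476)) = (335863/15)/(-7353) = (335863/15)*(-1/7353) = -17677/5805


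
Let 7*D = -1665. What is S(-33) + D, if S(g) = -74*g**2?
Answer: -565767/7 ≈ -80824.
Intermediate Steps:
D = -1665/7 (D = (1/7)*(-1665) = -1665/7 ≈ -237.86)
S(-33) + D = -74*(-33)**2 - 1665/7 = -74*1089 - 1665/7 = -80586 - 1665/7 = -565767/7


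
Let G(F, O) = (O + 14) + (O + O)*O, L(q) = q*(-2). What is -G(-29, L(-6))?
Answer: -314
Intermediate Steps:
L(q) = -2*q
G(F, O) = 14 + O + 2*O**2 (G(F, O) = (14 + O) + (2*O)*O = (14 + O) + 2*O**2 = 14 + O + 2*O**2)
-G(-29, L(-6)) = -(14 - 2*(-6) + 2*(-2*(-6))**2) = -(14 + 12 + 2*12**2) = -(14 + 12 + 2*144) = -(14 + 12 + 288) = -1*314 = -314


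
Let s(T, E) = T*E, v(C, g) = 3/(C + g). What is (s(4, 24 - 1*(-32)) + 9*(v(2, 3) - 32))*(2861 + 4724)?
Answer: -444481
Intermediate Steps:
s(T, E) = E*T
(s(4, 24 - 1*(-32)) + 9*(v(2, 3) - 32))*(2861 + 4724) = ((24 - 1*(-32))*4 + 9*(3/(2 + 3) - 32))*(2861 + 4724) = ((24 + 32)*4 + 9*(3/5 - 32))*7585 = (56*4 + 9*(3*(⅕) - 32))*7585 = (224 + 9*(⅗ - 32))*7585 = (224 + 9*(-157/5))*7585 = (224 - 1413/5)*7585 = -293/5*7585 = -444481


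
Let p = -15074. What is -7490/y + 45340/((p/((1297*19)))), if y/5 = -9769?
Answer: -5457507086464/73628953 ≈ -74122.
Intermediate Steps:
y = -48845 (y = 5*(-9769) = -48845)
-7490/y + 45340/((p/((1297*19)))) = -7490/(-48845) + 45340/((-15074/(1297*19))) = -7490*(-1/48845) + 45340/((-15074/24643)) = 1498/9769 + 45340/((-15074*1/24643)) = 1498/9769 + 45340/(-15074/24643) = 1498/9769 + 45340*(-24643/15074) = 1498/9769 - 558656810/7537 = -5457507086464/73628953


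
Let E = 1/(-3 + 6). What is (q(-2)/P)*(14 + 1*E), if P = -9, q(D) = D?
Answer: 86/27 ≈ 3.1852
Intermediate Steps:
E = 1/3 ≈ 0.33333
(q(-2)/P)*(14 + 1*E) = (-2/(-9))*(14 + 1*(1/3)) = (-2*(-1/9))*(14 + 1/3) = (2/9)*(43/3) = 86/27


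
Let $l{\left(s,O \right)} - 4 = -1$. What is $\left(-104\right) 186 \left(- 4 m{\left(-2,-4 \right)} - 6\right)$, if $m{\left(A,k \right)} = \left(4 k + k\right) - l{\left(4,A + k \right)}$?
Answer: $-1663584$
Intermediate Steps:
$l{\left(s,O \right)} = 3$ ($l{\left(s,O \right)} = 4 - 1 = 3$)
$m{\left(A,k \right)} = -3 + 5 k$ ($m{\left(A,k \right)} = \left(4 k + k\right) - 3 = 5 k - 3 = -3 + 5 k$)
$\left(-104\right) 186 \left(- 4 m{\left(-2,-4 \right)} - 6\right) = \left(-104\right) 186 \left(- 4 \left(-3 + 5 \left(-4\right)\right) - 6\right) = - 19344 \left(- 4 \left(-3 - 20\right) - 6\right) = - 19344 \left(\left(-4\right) \left(-23\right) - 6\right) = - 19344 \left(92 - 6\right) = \left(-19344\right) 86 = -1663584$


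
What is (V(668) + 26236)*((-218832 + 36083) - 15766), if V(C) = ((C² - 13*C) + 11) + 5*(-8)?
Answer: -92060735705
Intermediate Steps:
V(C) = -29 + C² - 13*C (V(C) = (11 + C² - 13*C) - 40 = -29 + C² - 13*C)
(V(668) + 26236)*((-218832 + 36083) - 15766) = ((-29 + 668² - 13*668) + 26236)*((-218832 + 36083) - 15766) = ((-29 + 446224 - 8684) + 26236)*(-182749 - 15766) = (437511 + 26236)*(-198515) = 463747*(-198515) = -92060735705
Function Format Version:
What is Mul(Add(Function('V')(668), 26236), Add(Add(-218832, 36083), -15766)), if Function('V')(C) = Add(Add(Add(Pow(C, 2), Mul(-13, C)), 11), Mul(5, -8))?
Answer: -92060735705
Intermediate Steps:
Function('V')(C) = Add(-29, Pow(C, 2), Mul(-13, C)) (Function('V')(C) = Add(Add(11, Pow(C, 2), Mul(-13, C)), -40) = Add(-29, Pow(C, 2), Mul(-13, C)))
Mul(Add(Function('V')(668), 26236), Add(Add(-218832, 36083), -15766)) = Mul(Add(Add(-29, Pow(668, 2), Mul(-13, 668)), 26236), Add(Add(-218832, 36083), -15766)) = Mul(Add(Add(-29, 446224, -8684), 26236), Add(-182749, -15766)) = Mul(Add(437511, 26236), -198515) = Mul(463747, -198515) = -92060735705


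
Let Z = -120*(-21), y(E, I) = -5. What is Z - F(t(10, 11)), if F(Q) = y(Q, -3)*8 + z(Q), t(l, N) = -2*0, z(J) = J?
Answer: 2560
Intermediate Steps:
t(l, N) = 0
Z = 2520
F(Q) = -40 + Q (F(Q) = -5*8 + Q = -40 + Q)
Z - F(t(10, 11)) = 2520 - (-40 + 0) = 2520 - 1*(-40) = 2520 + 40 = 2560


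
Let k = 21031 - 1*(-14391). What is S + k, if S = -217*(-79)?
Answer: 52565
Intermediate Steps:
S = 17143
k = 35422 (k = 21031 + 14391 = 35422)
S + k = 17143 + 35422 = 52565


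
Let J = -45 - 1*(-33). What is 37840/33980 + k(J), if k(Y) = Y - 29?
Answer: -67767/1699 ≈ -39.886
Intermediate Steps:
J = -12 (J = -45 + 33 = -12)
k(Y) = -29 + Y
37840/33980 + k(J) = 37840/33980 + (-29 - 12) = 37840*(1/33980) - 41 = 1892/1699 - 41 = -67767/1699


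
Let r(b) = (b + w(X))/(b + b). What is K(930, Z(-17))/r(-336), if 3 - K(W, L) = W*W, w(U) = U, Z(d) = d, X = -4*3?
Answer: -48434232/29 ≈ -1.6701e+6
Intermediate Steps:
X = -12
K(W, L) = 3 - W**2 (K(W, L) = 3 - W*W = 3 - W**2)
r(b) = (-12 + b)/(2*b) (r(b) = (b - 12)/(b + b) = (-12 + b)/((2*b)) = (-12 + b)*(1/(2*b)) = (-12 + b)/(2*b))
K(930, Z(-17))/r(-336) = (3 - 1*930**2)/(((1/2)*(-12 - 336)/(-336))) = (3 - 1*864900)/(((1/2)*(-1/336)*(-348))) = (3 - 864900)/(29/56) = -864897*56/29 = -48434232/29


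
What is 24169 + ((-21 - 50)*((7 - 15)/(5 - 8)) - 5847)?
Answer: 54398/3 ≈ 18133.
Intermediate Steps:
24169 + ((-21 - 50)*((7 - 15)/(5 - 8)) - 5847) = 24169 + (-(-568)/(-3) - 5847) = 24169 + (-(-568)*(-1)/3 - 5847) = 24169 + (-71*8/3 - 5847) = 24169 + (-568/3 - 5847) = 24169 - 18109/3 = 54398/3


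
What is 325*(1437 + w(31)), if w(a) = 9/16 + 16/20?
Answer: 7479485/16 ≈ 4.6747e+5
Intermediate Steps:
w(a) = 109/80 (w(a) = 9*(1/16) + 16*(1/20) = 9/16 + ⅘ = 109/80)
325*(1437 + w(31)) = 325*(1437 + 109/80) = 325*(115069/80) = 7479485/16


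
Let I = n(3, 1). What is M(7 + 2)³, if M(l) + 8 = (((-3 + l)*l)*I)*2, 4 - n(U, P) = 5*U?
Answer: -1710777536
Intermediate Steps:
n(U, P) = 4 - 5*U
I = -11 (I = 4 - 5*3 = 4 - 15 = -11)
M(l) = -8 - 22*l*(-3 + l) (M(l) = -8 + (((-3 + l)*l)*(-11))*2 = -8 + ((l*(-3 + l))*(-11))*2 = -8 - 11*l*(-3 + l)*2 = -8 - 22*l*(-3 + l))
M(7 + 2)³ = (-8 - 22*(7 + 2)² + 66*(7 + 2))³ = (-8 - 22*9² + 66*9)³ = (-8 - 22*81 + 594)³ = (-8 - 1782 + 594)³ = (-1196)³ = -1710777536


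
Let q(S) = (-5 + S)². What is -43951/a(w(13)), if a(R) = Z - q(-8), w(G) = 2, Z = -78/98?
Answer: 2153599/8320 ≈ 258.85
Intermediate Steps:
Z = -39/49 (Z = -78*1/98 = -39/49 ≈ -0.79592)
a(R) = -8320/49 (a(R) = -39/49 - (-5 - 8)² = -39/49 - 1*(-13)² = -39/49 - 1*169 = -39/49 - 169 = -8320/49)
-43951/a(w(13)) = -43951/(-8320/49) = -43951*(-49/8320) = 2153599/8320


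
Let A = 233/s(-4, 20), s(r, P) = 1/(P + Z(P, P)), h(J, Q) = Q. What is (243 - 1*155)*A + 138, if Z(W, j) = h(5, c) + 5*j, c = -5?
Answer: 2358098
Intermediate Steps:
Z(W, j) = -5 + 5*j
s(r, P) = 1/(-5 + 6*P) (s(r, P) = 1/(P + (-5 + 5*P)) = 1/(-5 + 6*P))
A = 26795 (A = 233/(1/(-5 + 6*20)) = 233/(1/(-5 + 120)) = 233/(1/115) = 233*115 = 26795)
(243 - 1*155)*A + 138 = (243 - 1*155)*26795 + 138 = (243 - 155)*26795 + 138 = 88*26795 + 138 = 2357960 + 138 = 2358098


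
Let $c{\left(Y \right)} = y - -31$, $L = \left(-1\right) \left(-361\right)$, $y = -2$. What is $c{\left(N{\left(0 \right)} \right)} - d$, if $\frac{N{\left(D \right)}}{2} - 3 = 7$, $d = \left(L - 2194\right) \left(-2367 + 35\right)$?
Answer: $-4274527$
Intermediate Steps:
$L = 361$
$d = 4274556$ ($d = \left(361 - 2194\right) \left(-2367 + 35\right) = \left(-1833\right) \left(-2332\right) = 4274556$)
$N{\left(D \right)} = 20$ ($N{\left(D \right)} = 6 + 2 \cdot 7 = 6 + 14 = 20$)
$c{\left(Y \right)} = 29$ ($c{\left(Y \right)} = -2 - -31 = -2 + 31 = 29$)
$c{\left(N{\left(0 \right)} \right)} - d = 29 - 4274556 = -4274527$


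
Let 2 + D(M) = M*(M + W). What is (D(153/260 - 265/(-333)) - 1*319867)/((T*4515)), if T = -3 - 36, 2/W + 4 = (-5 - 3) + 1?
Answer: 26375320204529629/14519451480534000 ≈ 1.8166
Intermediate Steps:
W = -2/11 (W = 2/(-4 + ((-5 - 3) + 1)) = 2/(-4 + (-8 + 1)) = 2/(-4 - 7) = 2/(-11) = 2*(-1/11) = -2/11 ≈ -0.18182)
T = -39
D(M) = -2 + M*(-2/11 + M) (D(M) = -2 + M*(M - 2/11) = -2 + M*(-2/11 + M))
(D(153/260 - 265/(-333)) - 1*319867)/((T*4515)) = ((-2 + (153/260 - 265/(-333))² - 2*(153/260 - 265/(-333))/11) - 1*319867)/((-39*4515)) = ((-2 + (153*(1/260) - 265*(-1/333))² - 2*(153*(1/260) - 265*(-1/333))/11) - 319867)/(-176085) = ((-2 + (153/260 + 265/333)² - 2*(153/260 + 265/333)/11) - 319867)*(-1/176085) = ((-2 + (119849/86580)² - 2/11*119849/86580) - 319867)*(-1/176085) = ((-2 + 14363782801/7496096400 - 119849/476190) - 319867)*(-1/176085) = (-27665562829/82457060400 - 319867)*(-1/176085) = -26375320204529629/82457060400*(-1/176085) = 26375320204529629/14519451480534000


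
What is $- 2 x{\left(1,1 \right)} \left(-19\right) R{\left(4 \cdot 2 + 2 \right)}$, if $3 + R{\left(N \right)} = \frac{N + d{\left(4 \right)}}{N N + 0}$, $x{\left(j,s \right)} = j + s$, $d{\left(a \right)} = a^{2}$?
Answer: $- \frac{5206}{25} \approx -208.24$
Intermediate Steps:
$R{\left(N \right)} = -3 + \frac{16 + N}{N^{2}}$ ($R{\left(N \right)} = -3 + \frac{N + 4^{2}}{N N + 0} = -3 + \frac{N + 16}{N^{2} + 0} = -3 + \frac{16 + N}{N^{2}}$)
$- 2 x{\left(1,1 \right)} \left(-19\right) R{\left(4 \cdot 2 + 2 \right)} = - 2 \left(1 + 1\right) \left(-19\right) \left(-3 + \frac{1}{4 \cdot 2 + 2} + \frac{16}{\left(4 \cdot 2 + 2\right)^{2}}\right) = \left(-2\right) 2 \left(-19\right) \left(-3 + \frac{1}{8 + 2} + \frac{16}{\left(8 + 2\right)^{2}}\right) = \left(-4\right) \left(-19\right) \left(-3 + \frac{1}{10} + \frac{16}{100}\right) = 76 \left(-3 + \frac{1}{10} + 16 \cdot \frac{1}{100}\right) = 76 \left(-3 + \frac{1}{10} + \frac{4}{25}\right) = 76 \left(- \frac{137}{50}\right) = - \frac{5206}{25}$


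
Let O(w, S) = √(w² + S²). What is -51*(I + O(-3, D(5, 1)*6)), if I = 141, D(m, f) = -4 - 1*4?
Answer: -7191 - 153*√257 ≈ -9643.8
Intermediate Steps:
D(m, f) = -8 (D(m, f) = -4 - 4 = -8)
O(w, S) = √(S² + w²)
-51*(I + O(-3, D(5, 1)*6)) = -51*(141 + √((-8*6)² + (-3)²)) = -51*(141 + √((-48)² + 9)) = -51*(141 + √(2304 + 9)) = -51*(141 + √2313) = -51*(141 + 3*√257) = -7191 - 153*√257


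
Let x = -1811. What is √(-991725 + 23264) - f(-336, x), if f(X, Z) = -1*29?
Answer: 29 + I*√968461 ≈ 29.0 + 984.1*I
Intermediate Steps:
f(X, Z) = -29
√(-991725 + 23264) - f(-336, x) = √(-991725 + 23264) - 1*(-29) = √(-968461) + 29 = I*√968461 + 29 = 29 + I*√968461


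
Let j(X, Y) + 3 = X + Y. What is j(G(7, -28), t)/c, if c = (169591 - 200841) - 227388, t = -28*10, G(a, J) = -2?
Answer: 285/258638 ≈ 0.0011019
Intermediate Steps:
t = -280
c = -258638 (c = -31250 - 227388 = -258638)
j(X, Y) = -3 + X + Y (j(X, Y) = -3 + (X + Y) = -3 + X + Y)
j(G(7, -28), t)/c = (-3 - 2 - 280)/(-258638) = -285*(-1/258638) = 285/258638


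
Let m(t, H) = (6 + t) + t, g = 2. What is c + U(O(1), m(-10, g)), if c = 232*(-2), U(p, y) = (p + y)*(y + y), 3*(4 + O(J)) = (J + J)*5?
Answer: -160/3 ≈ -53.333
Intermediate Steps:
O(J) = -4 + 10*J/3 (O(J) = -4 + ((J + J)*5)/3 = -4 + ((2*J)*5)/3 = -4 + (10*J)/3 = -4 + 10*J/3)
m(t, H) = 6 + 2*t
U(p, y) = 2*y*(p + y) (U(p, y) = (p + y)*(2*y) = 2*y*(p + y))
c = -464
c + U(O(1), m(-10, g)) = -464 + 2*(6 + 2*(-10))*((-4 + (10/3)*1) + (6 + 2*(-10))) = -464 + 2*(6 - 20)*((-4 + 10/3) + (6 - 20)) = -464 + 2*(-14)*(-2/3 - 14) = -464 + 2*(-14)*(-44/3) = -464 + 1232/3 = -160/3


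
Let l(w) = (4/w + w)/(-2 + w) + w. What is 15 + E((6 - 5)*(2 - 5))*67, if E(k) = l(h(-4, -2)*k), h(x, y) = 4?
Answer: -30659/42 ≈ -729.98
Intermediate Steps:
l(w) = w + (w + 4/w)/(-2 + w) (l(w) = (w + 4/w)/(-2 + w) + w = w + (w + 4/w)/(-2 + w))
E(k) = (4 - 16*k² + 64*k³)/(4*k*(-2 + 4*k)) (E(k) = (4 + (4*k)³ - (4*k)²)/(((4*k))*(-2 + 4*k)) = (1/(4*k))*(4 + 64*k³ - 16*k²)/(-2 + 4*k) = (1/(4*k))*(4 - 16*k² + 64*k³)/(-2 + 4*k) = (4 - 16*k² + 64*k³)/(4*k*(-2 + 4*k)))
15 + E((6 - 5)*(2 - 5))*67 = 15 + ((1 - 4*(2 - 5)²*(6 - 5)² + 16*((6 - 5)*(2 - 5))³)/(2*(((6 - 5)*(2 - 5)))*(-1 + 2*((6 - 5)*(2 - 5)))))*67 = 15 + ((1 - 4*(1*(-3))² + 16*(1*(-3))³)/(2*((1*(-3)))*(-1 + 2*(1*(-3)))))*67 = 15 + ((½)*(1 - 4*(-3)² + 16*(-3)³)/(-3*(-1 + 2*(-3))))*67 = 15 + ((½)*(-⅓)*(1 - 4*9 + 16*(-27))/(-1 - 6))*67 = 15 + ((½)*(-⅓)*(1 - 36 - 432)/(-7))*67 = 15 + ((½)*(-⅓)*(-⅐)*(-467))*67 = 15 - 467/42*67 = 15 - 31289/42 = -30659/42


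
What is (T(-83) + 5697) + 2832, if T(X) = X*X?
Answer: 15418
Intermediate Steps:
T(X) = X²
(T(-83) + 5697) + 2832 = ((-83)² + 5697) + 2832 = (6889 + 5697) + 2832 = 12586 + 2832 = 15418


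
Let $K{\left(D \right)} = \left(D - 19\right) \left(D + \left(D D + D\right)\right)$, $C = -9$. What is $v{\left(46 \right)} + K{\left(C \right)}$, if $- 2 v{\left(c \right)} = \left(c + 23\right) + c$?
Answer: $- \frac{3643}{2} \approx -1821.5$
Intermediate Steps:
$v{\left(c \right)} = - \frac{23}{2} - c$ ($v{\left(c \right)} = - \frac{\left(c + 23\right) + c}{2} = - \frac{\left(23 + c\right) + c}{2} = - \frac{23 + 2 c}{2} = - \frac{23}{2} - c$)
$K{\left(D \right)} = \left(-19 + D\right) \left(D^{2} + 2 D\right)$ ($K{\left(D \right)} = \left(-19 + D\right) \left(D + \left(D^{2} + D\right)\right) = \left(-19 + D\right) \left(D + \left(D + D^{2}\right)\right) = \left(-19 + D\right) \left(D^{2} + 2 D\right)$)
$v{\left(46 \right)} + K{\left(C \right)} = \left(- \frac{23}{2} - 46\right) - 9 \left(-38 + \left(-9\right)^{2} - -153\right) = \left(- \frac{23}{2} - 46\right) - 9 \left(-38 + 81 + 153\right) = - \frac{115}{2} - 1764 = - \frac{3643}{2}$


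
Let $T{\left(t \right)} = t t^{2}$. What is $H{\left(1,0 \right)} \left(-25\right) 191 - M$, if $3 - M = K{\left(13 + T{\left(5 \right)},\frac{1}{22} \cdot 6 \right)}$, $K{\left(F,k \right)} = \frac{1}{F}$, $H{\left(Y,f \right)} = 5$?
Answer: $- \frac{3295163}{138} \approx -23878.0$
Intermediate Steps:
$T{\left(t \right)} = t^{3}$
$M = \frac{413}{138}$ ($M = 3 - \frac{1}{13 + 5^{3}} = 3 - \frac{1}{13 + 125} = 3 - \frac{1}{138} = \frac{413}{138} \approx 2.9928$)
$H{\left(1,0 \right)} \left(-25\right) 191 - M = 5 \left(-25\right) 191 - \frac{413}{138} = \left(-125\right) 191 - \frac{413}{138} = -23875 - \frac{413}{138} = - \frac{3295163}{138}$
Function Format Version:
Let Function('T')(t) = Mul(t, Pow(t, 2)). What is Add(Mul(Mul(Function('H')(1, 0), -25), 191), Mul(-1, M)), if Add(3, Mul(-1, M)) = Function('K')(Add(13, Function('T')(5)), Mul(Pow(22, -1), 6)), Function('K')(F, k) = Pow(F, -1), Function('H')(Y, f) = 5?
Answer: Rational(-3295163, 138) ≈ -23878.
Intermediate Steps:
Function('T')(t) = Pow(t, 3)
M = Rational(413, 138) (M = Add(3, Mul(-1, Pow(Add(13, Pow(5, 3)), -1))) = Add(3, Mul(-1, Pow(Add(13, 125), -1))) = Add(3, Mul(-1, Pow(138, -1))) = Add(3, Mul(-1, Rational(1, 138))) = Add(3, Rational(-1, 138)) = Rational(413, 138) ≈ 2.9928)
Add(Mul(Mul(Function('H')(1, 0), -25), 191), Mul(-1, M)) = Add(Mul(Mul(5, -25), 191), Mul(-1, Rational(413, 138))) = Add(Mul(-125, 191), Rational(-413, 138)) = Add(-23875, Rational(-413, 138)) = Rational(-3295163, 138)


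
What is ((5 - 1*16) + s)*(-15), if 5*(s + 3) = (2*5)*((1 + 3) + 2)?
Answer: 30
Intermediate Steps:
s = 9 (s = -3 + ((2*5)*((1 + 3) + 2))/5 = -3 + (10*(4 + 2))/5 = -3 + (10*6)/5 = -3 + (⅕)*60 = -3 + 12 = 9)
((5 - 1*16) + s)*(-15) = ((5 - 1*16) + 9)*(-15) = ((5 - 16) + 9)*(-15) = (-11 + 9)*(-15) = -2*(-15) = 30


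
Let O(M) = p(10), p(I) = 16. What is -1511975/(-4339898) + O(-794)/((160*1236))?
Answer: 9346175449/26820569640 ≈ 0.34847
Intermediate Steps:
O(M) = 16
-1511975/(-4339898) + O(-794)/((160*1236)) = -1511975/(-4339898) + 16/((160*1236)) = -1511975*(-1/4339898) + 16/197760 = 1511975/4339898 + 16*(1/197760) = 1511975/4339898 + 1/12360 = 9346175449/26820569640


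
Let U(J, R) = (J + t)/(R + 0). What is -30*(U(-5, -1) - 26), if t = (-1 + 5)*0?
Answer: 630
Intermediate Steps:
t = 0 (t = 4*0 = 0)
U(J, R) = J/R (U(J, R) = (J + 0)/(R + 0) = J/R)
-30*(U(-5, -1) - 26) = -30*(-5/(-1) - 26) = -30*(-5*(-1) - 26) = -30*(5 - 26) = -30*(-21) = 630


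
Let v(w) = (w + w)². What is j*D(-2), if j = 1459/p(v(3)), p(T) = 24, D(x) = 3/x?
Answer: -1459/16 ≈ -91.188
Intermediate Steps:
v(w) = 4*w² (v(w) = (2*w)² = 4*w²)
j = 1459/24 ≈ 60.792
j*D(-2) = 1459*(3/(-2))/24 = 1459*(3*(-½))/24 = (1459/24)*(-3/2) = -1459/16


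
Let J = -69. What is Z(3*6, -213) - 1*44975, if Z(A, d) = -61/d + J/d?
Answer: -9579545/213 ≈ -44974.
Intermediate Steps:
Z(A, d) = -130/d (Z(A, d) = -61/d - 69/d = -130/d)
Z(3*6, -213) - 1*44975 = -130/(-213) - 1*44975 = -130*(-1/213) - 44975 = 130/213 - 44975 = -9579545/213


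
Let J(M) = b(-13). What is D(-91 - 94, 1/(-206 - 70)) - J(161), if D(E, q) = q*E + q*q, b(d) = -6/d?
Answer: 206737/990288 ≈ 0.20876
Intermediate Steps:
D(E, q) = q² + E*q (D(E, q) = E*q + q² = q² + E*q)
J(M) = 6/13 (J(M) = -6/(-13) = -6*(-1/13) = 6/13)
D(-91 - 94, 1/(-206 - 70)) - J(161) = ((-91 - 94) + 1/(-206 - 70))/(-206 - 70) - 1*6/13 = (-185 + 1/(-276))/(-276) - 6/13 = -(-185 - 1/276)/276 - 6/13 = -1/276*(-51061/276) - 6/13 = 51061/76176 - 6/13 = 206737/990288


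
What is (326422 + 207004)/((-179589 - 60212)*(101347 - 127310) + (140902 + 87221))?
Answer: 266713/3113090743 ≈ 8.5675e-5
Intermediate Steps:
(326422 + 207004)/((-179589 - 60212)*(101347 - 127310) + (140902 + 87221)) = 533426/(-239801*(-25963) + 228123) = 533426/(6225953363 + 228123) = 533426/6226181486 = 533426*(1/6226181486) = 266713/3113090743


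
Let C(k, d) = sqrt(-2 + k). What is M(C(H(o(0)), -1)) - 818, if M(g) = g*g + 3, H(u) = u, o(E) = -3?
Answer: -820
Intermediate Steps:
M(g) = 3 + g**2 (M(g) = g**2 + 3 = 3 + g**2)
M(C(H(o(0)), -1)) - 818 = (3 + (sqrt(-2 - 3))**2) - 818 = (3 + (sqrt(-5))**2) - 818 = (3 + (I*sqrt(5))**2) - 818 = (3 - 5) - 818 = -2 - 818 = -820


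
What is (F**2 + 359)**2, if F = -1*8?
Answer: 178929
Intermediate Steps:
F = -8
(F**2 + 359)**2 = ((-8)**2 + 359)**2 = (64 + 359)**2 = 423**2 = 178929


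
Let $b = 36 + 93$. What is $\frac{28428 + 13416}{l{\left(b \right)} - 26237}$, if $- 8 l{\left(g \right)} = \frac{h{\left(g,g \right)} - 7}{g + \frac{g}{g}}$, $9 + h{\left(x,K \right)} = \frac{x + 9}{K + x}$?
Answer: $- \frac{374252736}{234663595} \approx -1.5948$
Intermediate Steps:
$h{\left(x,K \right)} = -9 + \frac{9 + x}{K + x}$ ($h{\left(x,K \right)} = -9 + \frac{x + 9}{K + x} = -9 + \frac{9 + x}{K + x}$)
$b = 129$
$l{\left(g \right)} = - \frac{-7 + \frac{9 - 17 g}{2 g}}{8 \left(1 + g\right)}$ ($l{\left(g \right)} = - \frac{\left(\frac{9 - 9 g - 8 g}{g + g} - 7\right) \frac{1}{g + \frac{g}{g}}}{8} = - \frac{\left(\frac{9 - 17 g}{2 g} - 7\right) \frac{1}{g + 1}}{8} = - \frac{\left(\frac{1}{2 g} \left(9 - 17 g\right) - 7\right) \frac{1}{1 + g}}{8} = - \frac{\left(\frac{9 - 17 g}{2 g} - 7\right) \frac{1}{1 + g}}{8} = - \frac{\left(-7 + \frac{9 - 17 g}{2 g}\right) \frac{1}{1 + g}}{8} = - \frac{\frac{1}{1 + g} \left(-7 + \frac{9 - 17 g}{2 g}\right)}{8} = - \frac{-7 + \frac{9 - 17 g}{2 g}}{8 \left(1 + g\right)}$)
$\frac{28428 + 13416}{l{\left(b \right)} - 26237} = \frac{28428 + 13416}{\frac{-9 + 31 \cdot 129}{16 \cdot 129 \left(1 + 129\right)} - 26237} = \frac{41844}{\frac{1}{16} \cdot \frac{1}{129} \cdot \frac{1}{130} \left(-9 + 3999\right) - 26237} = \frac{41844}{\frac{1}{16} \cdot \frac{1}{129} \cdot \frac{1}{130} \cdot 3990 - 26237} = \frac{41844}{\frac{133}{8944} - 26237} = \frac{41844}{- \frac{234663595}{8944}} = 41844 \left(- \frac{8944}{234663595}\right) = - \frac{374252736}{234663595}$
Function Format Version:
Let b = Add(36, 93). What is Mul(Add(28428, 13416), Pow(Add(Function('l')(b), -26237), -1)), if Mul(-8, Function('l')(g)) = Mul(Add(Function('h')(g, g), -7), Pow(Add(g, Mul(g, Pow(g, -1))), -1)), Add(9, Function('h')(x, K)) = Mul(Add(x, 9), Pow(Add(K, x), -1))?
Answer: Rational(-374252736, 234663595) ≈ -1.5948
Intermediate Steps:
Function('h')(x, K) = Add(-9, Mul(Pow(Add(K, x), -1), Add(9, x))) (Function('h')(x, K) = Add(-9, Mul(Add(x, 9), Pow(Add(K, x), -1))) = Add(-9, Mul(Add(9, x), Pow(Add(K, x), -1))) = Add(-9, Mul(Pow(Add(K, x), -1), Add(9, x))))
b = 129
Function('l')(g) = Mul(Rational(-1, 8), Pow(Add(1, g), -1), Add(-7, Mul(Rational(1, 2), Pow(g, -1), Add(9, Mul(-17, g))))) (Function('l')(g) = Mul(Rational(-1, 8), Mul(Add(Mul(Pow(Add(g, g), -1), Add(9, Mul(-9, g), Mul(-8, g))), -7), Pow(Add(g, Mul(g, Pow(g, -1))), -1))) = Mul(Rational(-1, 8), Mul(Add(Mul(Pow(Mul(2, g), -1), Add(9, Mul(-17, g))), -7), Pow(Add(g, 1), -1))) = Mul(Rational(-1, 8), Mul(Add(Mul(Mul(Rational(1, 2), Pow(g, -1)), Add(9, Mul(-17, g))), -7), Pow(Add(1, g), -1))) = Mul(Rational(-1, 8), Mul(Add(Mul(Rational(1, 2), Pow(g, -1), Add(9, Mul(-17, g))), -7), Pow(Add(1, g), -1))) = Mul(Rational(-1, 8), Mul(Add(-7, Mul(Rational(1, 2), Pow(g, -1), Add(9, Mul(-17, g)))), Pow(Add(1, g), -1))) = Mul(Rational(-1, 8), Mul(Pow(Add(1, g), -1), Add(-7, Mul(Rational(1, 2), Pow(g, -1), Add(9, Mul(-17, g)))))) = Mul(Rational(-1, 8), Pow(Add(1, g), -1), Add(-7, Mul(Rational(1, 2), Pow(g, -1), Add(9, Mul(-17, g))))))
Mul(Add(28428, 13416), Pow(Add(Function('l')(b), -26237), -1)) = Mul(Add(28428, 13416), Pow(Add(Mul(Rational(1, 16), Pow(129, -1), Pow(Add(1, 129), -1), Add(-9, Mul(31, 129))), -26237), -1)) = Mul(41844, Pow(Add(Mul(Rational(1, 16), Rational(1, 129), Pow(130, -1), Add(-9, 3999)), -26237), -1)) = Mul(41844, Pow(Add(Mul(Rational(1, 16), Rational(1, 129), Rational(1, 130), 3990), -26237), -1)) = Mul(41844, Pow(Add(Rational(133, 8944), -26237), -1)) = Mul(41844, Pow(Rational(-234663595, 8944), -1)) = Mul(41844, Rational(-8944, 234663595)) = Rational(-374252736, 234663595)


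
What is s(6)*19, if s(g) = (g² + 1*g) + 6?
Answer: 912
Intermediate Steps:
s(g) = 6 + g + g² (s(g) = (g² + g) + 6 = (g + g²) + 6 = 6 + g + g²)
s(6)*19 = (6 + 6 + 6²)*19 = (6 + 6 + 36)*19 = 48*19 = 912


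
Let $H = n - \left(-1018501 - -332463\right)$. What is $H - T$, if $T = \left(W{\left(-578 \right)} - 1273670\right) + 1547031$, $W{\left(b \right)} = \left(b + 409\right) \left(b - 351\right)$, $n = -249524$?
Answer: $6152$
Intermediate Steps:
$W{\left(b \right)} = \left(-351 + b\right) \left(409 + b\right)$ ($W{\left(b \right)} = \left(409 + b\right) \left(-351 + b\right) = \left(-351 + b\right) \left(409 + b\right)$)
$T = 430362$ ($T = \left(\left(-143559 + \left(-578\right)^{2} + 58 \left(-578\right)\right) - 1273670\right) + 1547031 = \left(\left(-143559 + 334084 - 33524\right) - 1273670\right) + 1547031 = \left(157001 - 1273670\right) + 1547031 = -1116669 + 1547031 = 430362$)
$H = 436514$ ($H = -249524 - \left(-1018501 - -332463\right) = -249524 - \left(-1018501 + 332463\right) = -249524 - -686038 = -249524 + 686038 = 436514$)
$H - T = 436514 - 430362 = 6152$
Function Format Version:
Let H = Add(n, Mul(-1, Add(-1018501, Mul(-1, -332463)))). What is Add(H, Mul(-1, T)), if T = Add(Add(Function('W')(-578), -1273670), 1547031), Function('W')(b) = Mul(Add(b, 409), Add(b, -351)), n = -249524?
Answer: 6152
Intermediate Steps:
Function('W')(b) = Mul(Add(-351, b), Add(409, b)) (Function('W')(b) = Mul(Add(409, b), Add(-351, b)) = Mul(Add(-351, b), Add(409, b)))
T = 430362 (T = Add(Add(Add(-143559, Pow(-578, 2), Mul(58, -578)), -1273670), 1547031) = Add(Add(Add(-143559, 334084, -33524), -1273670), 1547031) = Add(Add(157001, -1273670), 1547031) = Add(-1116669, 1547031) = 430362)
H = 436514 (H = Add(-249524, Mul(-1, Add(-1018501, Mul(-1, -332463)))) = Add(-249524, Mul(-1, Add(-1018501, 332463))) = Add(-249524, Mul(-1, -686038)) = Add(-249524, 686038) = 436514)
Add(H, Mul(-1, T)) = Add(436514, Mul(-1, 430362)) = Add(436514, -430362) = 6152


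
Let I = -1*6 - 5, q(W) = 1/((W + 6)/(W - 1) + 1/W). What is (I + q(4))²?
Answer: 212521/1849 ≈ 114.94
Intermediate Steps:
q(W) = 1/(1/W + (6 + W)/(-1 + W)) (q(W) = 1/((6 + W)/(-1 + W) + 1/W) = 1/(1/W + (6 + W)/(-1 + W)))
I = -11 (I = -6 - 5 = -11)
(I + q(4))² = (-11 + 4*(-1 + 4)/(-1 + 4² + 7*4))² = (-11 + 4*3/(-1 + 16 + 28))² = (-11 + 4*3/43)² = (-11 + 4*(1/43)*3)² = (-11 + 12/43)² = (-461/43)² = 212521/1849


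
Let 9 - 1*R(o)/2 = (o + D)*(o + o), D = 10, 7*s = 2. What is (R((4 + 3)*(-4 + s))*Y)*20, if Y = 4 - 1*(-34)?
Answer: -1250960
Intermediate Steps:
s = 2/7 (s = (⅐)*2 = 2/7 ≈ 0.28571)
Y = 38 (Y = 4 + 34 = 38)
R(o) = 18 - 4*o*(10 + o) (R(o) = 18 - 2*(o + 10)*(o + o) = 18 - 2*(10 + o)*2*o = 18 - 4*o*(10 + o))
(R((4 + 3)*(-4 + s))*Y)*20 = ((18 - 40*(4 + 3)*(-4 + 2/7) - 4*(-4 + 2/7)²*(4 + 3)²)*38)*20 = ((18 - 280*(-26)/7 - 4*(7*(-26/7))²)*38)*20 = ((18 - 40*(-26) - 4*(-26)²)*38)*20 = ((18 + 1040 - 4*676)*38)*20 = ((18 + 1040 - 2704)*38)*20 = -1646*38*20 = -62548*20 = -1250960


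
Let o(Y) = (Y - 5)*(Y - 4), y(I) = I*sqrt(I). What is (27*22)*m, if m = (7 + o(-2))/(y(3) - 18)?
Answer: -1764 - 294*sqrt(3) ≈ -2273.2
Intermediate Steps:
y(I) = I**(3/2)
o(Y) = (-5 + Y)*(-4 + Y)
m = 49/(-18 + 3*sqrt(3)) (m = (7 + (20 + (-2)**2 - 9*(-2)))/(3**(3/2) - 18) = (7 + (20 + 4 + 18))/(3*sqrt(3) - 18) = (7 + 42)/(-18 + 3*sqrt(3)) = 49/(-18 + 3*sqrt(3)) ≈ -3.8270)
(27*22)*m = (27*22)*(-98/33 - 49*sqrt(3)/99) = 594*(-98/33 - 49*sqrt(3)/99) = -1764 - 294*sqrt(3)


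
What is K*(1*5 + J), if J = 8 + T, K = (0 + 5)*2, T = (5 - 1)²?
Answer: 290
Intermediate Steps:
T = 16 (T = 4² = 16)
K = 10 (K = 5*2 = 10)
J = 24 (J = 8 + 16 = 24)
K*(1*5 + J) = 10*(1*5 + 24) = 10*(5 + 24) = 10*29 = 290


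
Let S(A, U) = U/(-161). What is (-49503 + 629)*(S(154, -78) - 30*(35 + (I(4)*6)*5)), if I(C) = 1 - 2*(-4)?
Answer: 10284988704/23 ≈ 4.4717e+8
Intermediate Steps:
I(C) = 9 (I(C) = 1 + 8 = 9)
S(A, U) = -U/161 (S(A, U) = U*(-1/161) = -U/161)
(-49503 + 629)*(S(154, -78) - 30*(35 + (I(4)*6)*5)) = (-49503 + 629)*(-1/161*(-78) - 30*(35 + (9*6)*5)) = -48874*(78/161 - 30*(35 + 54*5)) = -48874*(78/161 - 30*(35 + 270)) = -48874*(78/161 - 30*305) = -48874*(78/161 - 9150) = -48874*(-1473072/161) = 10284988704/23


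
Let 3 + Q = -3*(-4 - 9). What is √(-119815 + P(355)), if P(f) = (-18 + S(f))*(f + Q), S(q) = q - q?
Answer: I*√126853 ≈ 356.16*I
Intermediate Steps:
Q = 36 (Q = -3 - 3*(-4 - 9) = -3 - 3*(-13) = -3 + 39 = 36)
S(q) = 0
P(f) = -648 - 18*f (P(f) = (-18 + 0)*(f + 36) = -18*(36 + f) = -648 - 18*f)
√(-119815 + P(355)) = √(-119815 + (-648 - 18*355)) = √(-119815 + (-648 - 6390)) = √(-119815 - 7038) = √(-126853) = I*√126853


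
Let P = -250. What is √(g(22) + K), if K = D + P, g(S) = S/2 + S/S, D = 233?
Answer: I*√5 ≈ 2.2361*I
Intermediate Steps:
g(S) = 1 + S/2 (g(S) = S*(½) + 1 = S/2 + 1 = 1 + S/2)
K = -17 (K = 233 - 250 = -17)
√(g(22) + K) = √((1 + (½)*22) - 17) = √((1 + 11) - 17) = √(12 - 17) = √(-5) = I*√5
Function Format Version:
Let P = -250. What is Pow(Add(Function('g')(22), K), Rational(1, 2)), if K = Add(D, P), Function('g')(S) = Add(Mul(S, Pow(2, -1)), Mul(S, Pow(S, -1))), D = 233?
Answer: Mul(I, Pow(5, Rational(1, 2))) ≈ Mul(2.2361, I)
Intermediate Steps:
Function('g')(S) = Add(1, Mul(Rational(1, 2), S)) (Function('g')(S) = Add(Mul(S, Rational(1, 2)), 1) = Add(Mul(Rational(1, 2), S), 1) = Add(1, Mul(Rational(1, 2), S)))
K = -17 (K = Add(233, -250) = -17)
Pow(Add(Function('g')(22), K), Rational(1, 2)) = Pow(Add(Add(1, Mul(Rational(1, 2), 22)), -17), Rational(1, 2)) = Pow(Add(Add(1, 11), -17), Rational(1, 2)) = Pow(Add(12, -17), Rational(1, 2)) = Pow(-5, Rational(1, 2)) = Mul(I, Pow(5, Rational(1, 2)))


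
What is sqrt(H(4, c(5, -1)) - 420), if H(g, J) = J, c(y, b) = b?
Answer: I*sqrt(421) ≈ 20.518*I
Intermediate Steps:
sqrt(H(4, c(5, -1)) - 420) = sqrt(-1 - 420) = sqrt(-421) = I*sqrt(421)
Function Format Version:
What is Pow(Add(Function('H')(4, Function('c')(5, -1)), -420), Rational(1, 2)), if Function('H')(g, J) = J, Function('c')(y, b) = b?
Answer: Mul(I, Pow(421, Rational(1, 2))) ≈ Mul(20.518, I)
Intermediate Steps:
Pow(Add(Function('H')(4, Function('c')(5, -1)), -420), Rational(1, 2)) = Pow(Add(-1, -420), Rational(1, 2)) = Pow(-421, Rational(1, 2)) = Mul(I, Pow(421, Rational(1, 2)))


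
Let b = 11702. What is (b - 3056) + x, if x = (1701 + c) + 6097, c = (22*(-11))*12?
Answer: 13540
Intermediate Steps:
c = -2904 (c = -242*12 = -2904)
x = 4894 (x = (1701 - 2904) + 6097 = -1203 + 6097 = 4894)
(b - 3056) + x = (11702 - 3056) + 4894 = 8646 + 4894 = 13540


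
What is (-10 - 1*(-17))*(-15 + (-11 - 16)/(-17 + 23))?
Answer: -273/2 ≈ -136.50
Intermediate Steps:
(-10 - 1*(-17))*(-15 + (-11 - 16)/(-17 + 23)) = (-10 + 17)*(-15 - 27/6) = 7*(-15 - 27*⅙) = 7*(-15 - 9/2) = 7*(-39/2) = -273/2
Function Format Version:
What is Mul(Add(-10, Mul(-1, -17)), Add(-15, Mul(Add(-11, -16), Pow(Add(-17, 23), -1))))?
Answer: Rational(-273, 2) ≈ -136.50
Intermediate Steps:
Mul(Add(-10, Mul(-1, -17)), Add(-15, Mul(Add(-11, -16), Pow(Add(-17, 23), -1)))) = Mul(Add(-10, 17), Add(-15, Mul(-27, Pow(6, -1)))) = Mul(7, Add(-15, Mul(-27, Rational(1, 6)))) = Mul(7, Add(-15, Rational(-9, 2))) = Mul(7, Rational(-39, 2)) = Rational(-273, 2)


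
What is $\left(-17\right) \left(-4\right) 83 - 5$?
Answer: $5639$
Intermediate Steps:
$\left(-17\right) \left(-4\right) 83 - 5 = 68 \cdot 83 - 5 = 5644 - 5 = 5639$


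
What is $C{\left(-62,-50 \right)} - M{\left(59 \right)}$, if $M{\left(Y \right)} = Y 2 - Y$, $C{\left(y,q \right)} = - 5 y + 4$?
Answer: $255$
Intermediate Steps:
$C{\left(y,q \right)} = 4 - 5 y$
$M{\left(Y \right)} = Y$ ($M{\left(Y \right)} = 2 Y - Y = Y$)
$C{\left(-62,-50 \right)} - M{\left(59 \right)} = \left(4 - -310\right) - 59 = \left(4 + 310\right) - 59 = 314 - 59 = 255$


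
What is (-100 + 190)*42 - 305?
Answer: 3475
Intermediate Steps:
(-100 + 190)*42 - 305 = 90*42 - 305 = 3780 - 305 = 3475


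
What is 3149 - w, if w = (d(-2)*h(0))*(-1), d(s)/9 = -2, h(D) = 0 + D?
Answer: 3149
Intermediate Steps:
h(D) = D
d(s) = -18 (d(s) = 9*(-2) = -18)
w = 0 (w = -18*0*(-1) = 0*(-1) = 0)
3149 - w = 3149 - 1*0 = 3149 + 0 = 3149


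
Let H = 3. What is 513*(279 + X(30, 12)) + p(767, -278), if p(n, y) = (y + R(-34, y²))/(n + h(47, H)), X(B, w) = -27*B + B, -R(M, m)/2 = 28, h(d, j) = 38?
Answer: -206895799/805 ≈ -2.5701e+5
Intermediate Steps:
R(M, m) = -56 (R(M, m) = -2*28 = -56)
X(B, w) = -26*B
p(n, y) = (-56 + y)/(38 + n) (p(n, y) = (y - 56)/(n + 38) = (-56 + y)/(38 + n))
513*(279 + X(30, 12)) + p(767, -278) = 513*(279 - 26*30) + (-56 - 278)/(38 + 767) = 513*(279 - 780) - 334/805 = 513*(-501) + (1/805)*(-334) = -257013 - 334/805 = -206895799/805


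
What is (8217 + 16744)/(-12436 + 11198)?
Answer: -24961/1238 ≈ -20.162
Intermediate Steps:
(8217 + 16744)/(-12436 + 11198) = 24961/(-1238) = 24961*(-1/1238) = -24961/1238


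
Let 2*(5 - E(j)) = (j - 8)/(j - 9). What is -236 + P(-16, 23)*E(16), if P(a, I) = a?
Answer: -2148/7 ≈ -306.86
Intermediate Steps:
E(j) = 5 - (-8 + j)/(2*(-9 + j)) (E(j) = 5 - (j - 8)/(2*(j - 9)) = 5 - (-8 + j)/(2*(-9 + j)))
-236 + P(-16, 23)*E(16) = -236 - 8*(-82 + 9*16)/(-9 + 16) = -236 - 8*(-82 + 144)/7 = -236 - 8*62/7 = -236 - 16*31/7 = -236 - 496/7 = -2148/7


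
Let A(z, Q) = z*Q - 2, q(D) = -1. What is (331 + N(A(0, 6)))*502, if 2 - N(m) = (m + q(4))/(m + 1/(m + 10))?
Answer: 831814/5 ≈ 1.6636e+5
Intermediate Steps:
A(z, Q) = -2 + Q*z (A(z, Q) = Q*z - 2 = -2 + Q*z)
N(m) = 2 - (-1 + m)/(m + 1/(10 + m)) (N(m) = 2 - (m - 1)/(m + 1/(m + 10)) = 2 - (-1 + m)/(m + 1/(10 + m)))
(331 + N(A(0, 6)))*502 = (331 + (12 + (-2 + 6*0)**2 + 11*(-2 + 6*0))/(1 + (-2 + 6*0)**2 + 10*(-2 + 6*0)))*502 = (331 + (12 + (-2 + 0)**2 + 11*(-2 + 0))/(1 + (-2 + 0)**2 + 10*(-2 + 0)))*502 = (331 + (12 + (-2)**2 + 11*(-2))/(1 + (-2)**2 + 10*(-2)))*502 = (331 + (12 + 4 - 22)/(1 + 4 - 20))*502 = (331 - 6/(-15))*502 = (331 - 1/15*(-6))*502 = (331 + 2/5)*502 = (1657/5)*502 = 831814/5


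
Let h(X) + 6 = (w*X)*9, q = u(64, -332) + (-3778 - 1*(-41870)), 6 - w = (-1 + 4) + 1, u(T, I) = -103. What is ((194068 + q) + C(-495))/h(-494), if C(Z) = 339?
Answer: -116198/4449 ≈ -26.118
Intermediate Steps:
w = 2 (w = 6 - ((-1 + 4) + 1) = 6 - (3 + 1) = 6 - 1*4 = 6 - 4 = 2)
q = 37989 (q = -103 + (-3778 - 1*(-41870)) = -103 + (-3778 + 41870) = -103 + 38092 = 37989)
h(X) = -6 + 18*X (h(X) = -6 + (2*X)*9 = -6 + 18*X)
((194068 + q) + C(-495))/h(-494) = ((194068 + 37989) + 339)/(-6 + 18*(-494)) = (232057 + 339)/(-6 - 8892) = 232396/(-8898) = 232396*(-1/8898) = -116198/4449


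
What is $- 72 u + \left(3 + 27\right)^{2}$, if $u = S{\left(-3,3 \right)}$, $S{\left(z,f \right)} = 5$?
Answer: $540$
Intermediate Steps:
$u = 5$
$- 72 u + \left(3 + 27\right)^{2} = \left(-72\right) 5 + \left(3 + 27\right)^{2} = -360 + 30^{2} = -360 + 900 = 540$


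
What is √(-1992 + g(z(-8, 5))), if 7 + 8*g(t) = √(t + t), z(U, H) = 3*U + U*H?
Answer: √(-31886 + 16*I*√2)/4 ≈ 0.01584 + 44.642*I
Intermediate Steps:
z(U, H) = 3*U + H*U
g(t) = -7/8 + √2*√t/8 (g(t) = -7/8 + √(t + t)/8 = -7/8 + √(2*t)/8 = -7/8 + (√2*√t)/8 = -7/8 + √2*√t/8)
√(-1992 + g(z(-8, 5))) = √(-1992 + (-7/8 + √2*√(-8*(3 + 5))/8)) = √(-1992 + (-7/8 + √2*√(-8*8)/8)) = √(-1992 + (-7/8 + √2*√(-64)/8)) = √(-1992 + (-7/8 + √2*(8*I)/8)) = √(-1992 + (-7/8 + I*√2)) = √(-15943/8 + I*√2)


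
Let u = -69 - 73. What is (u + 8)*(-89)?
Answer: 11926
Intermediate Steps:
u = -142
(u + 8)*(-89) = (-142 + 8)*(-89) = -134*(-89) = 11926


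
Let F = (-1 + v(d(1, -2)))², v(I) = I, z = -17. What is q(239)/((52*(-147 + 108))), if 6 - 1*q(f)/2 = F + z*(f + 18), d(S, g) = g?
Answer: -2183/507 ≈ -4.3057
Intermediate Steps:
F = 9 (F = (-1 - 2)² = (-3)² = 9)
q(f) = 606 + 34*f (q(f) = 12 - 2*(9 - 17*(f + 18)) = 12 - 2*(9 - 17*(18 + f)) = 12 - 2*(9 + (-306 - 17*f)) = 12 - 2*(-297 - 17*f) = 12 + (594 + 34*f) = 606 + 34*f)
q(239)/((52*(-147 + 108))) = (606 + 34*239)/((52*(-147 + 108))) = (606 + 8126)/((52*(-39))) = 8732/(-2028) = 8732*(-1/2028) = -2183/507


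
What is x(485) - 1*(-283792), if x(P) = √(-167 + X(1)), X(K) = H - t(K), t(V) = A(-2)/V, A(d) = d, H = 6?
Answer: 283792 + I*√159 ≈ 2.8379e+5 + 12.61*I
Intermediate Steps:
t(V) = -2/V
X(K) = 6 + 2/K (X(K) = 6 - (-2)/K = 6 + 2/K)
x(P) = I*√159 (x(P) = √(-167 + (6 + 2/1)) = √(-167 + (6 + 2*1)) = √(-167 + (6 + 2)) = √(-167 + 8) = √(-159) = I*√159)
x(485) - 1*(-283792) = I*√159 - 1*(-283792) = I*√159 + 283792 = 283792 + I*√159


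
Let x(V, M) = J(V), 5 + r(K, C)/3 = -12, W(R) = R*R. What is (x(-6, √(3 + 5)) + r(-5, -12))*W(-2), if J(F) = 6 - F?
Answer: -156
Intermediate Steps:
W(R) = R²
r(K, C) = -51 (r(K, C) = -15 + 3*(-12) = -15 - 36 = -51)
x(V, M) = 6 - V
(x(-6, √(3 + 5)) + r(-5, -12))*W(-2) = ((6 - 1*(-6)) - 51)*(-2)² = ((6 + 6) - 51)*4 = (12 - 51)*4 = -39*4 = -156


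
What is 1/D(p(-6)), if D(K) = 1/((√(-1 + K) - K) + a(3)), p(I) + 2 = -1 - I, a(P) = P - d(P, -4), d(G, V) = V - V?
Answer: √2 ≈ 1.4142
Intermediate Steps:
d(G, V) = 0
a(P) = P (a(P) = P - 1*0 = P + 0 = P)
p(I) = -3 - I (p(I) = -2 + (-1 - I) = -3 - I)
D(K) = 1/(3 + √(-1 + K) - K) (D(K) = 1/((√(-1 + K) - K) + 3) = 1/(3 + √(-1 + K) - K))
1/D(p(-6)) = 1/(1/(3 + √(-1 + (-3 - 1*(-6))) - (-3 - 1*(-6)))) = 1/(1/(3 + √(-1 + (-3 + 6)) - (-3 + 6))) = 1/(1/(3 + √(-1 + 3) - 1*3)) = 1/(1/(3 + √2 - 3)) = 1/(1/(√2)) = 1/(√2/2) = √2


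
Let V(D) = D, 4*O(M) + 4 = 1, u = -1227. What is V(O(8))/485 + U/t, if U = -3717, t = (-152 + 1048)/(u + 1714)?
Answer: -125419641/62080 ≈ -2020.3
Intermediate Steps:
O(M) = -3/4 (O(M) = -1 + (1/4)*1 = -1 + 1/4 = -3/4)
t = 896/487 (t = (-152 + 1048)/(-1227 + 1714) = 896/487 ≈ 1.8398)
V(O(8))/485 + U/t = -3/4/485 - 3717/896/487 = -3/4*1/485 - 3717*487/896 = -3/1940 - 258597/128 = -125419641/62080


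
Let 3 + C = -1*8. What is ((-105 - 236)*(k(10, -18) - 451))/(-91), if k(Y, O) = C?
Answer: -22506/13 ≈ -1731.2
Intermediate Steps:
C = -11 (C = -3 - 1*8 = -3 - 8 = -11)
k(Y, O) = -11
((-105 - 236)*(k(10, -18) - 451))/(-91) = ((-105 - 236)*(-11 - 451))/(-91) = -341*(-462)*(-1/91) = 157542*(-1/91) = -22506/13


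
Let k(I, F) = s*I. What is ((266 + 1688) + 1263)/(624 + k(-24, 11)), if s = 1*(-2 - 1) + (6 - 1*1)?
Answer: 3217/576 ≈ 5.5851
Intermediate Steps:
s = 2 (s = 1*(-3) + (6 - 1) = -3 + 5 = 2)
k(I, F) = 2*I
((266 + 1688) + 1263)/(624 + k(-24, 11)) = ((266 + 1688) + 1263)/(624 + 2*(-24)) = (1954 + 1263)/(624 - 48) = 3217/576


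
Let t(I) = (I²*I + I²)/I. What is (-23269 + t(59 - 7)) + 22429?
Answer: 1916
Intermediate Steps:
t(I) = (I² + I³)/I (t(I) = (I³ + I²)/I = (I² + I³)/I)
(-23269 + t(59 - 7)) + 22429 = (-23269 + (59 - 7)*(1 + (59 - 7))) + 22429 = (-23269 + 52*(1 + 52)) + 22429 = (-23269 + 52*53) + 22429 = (-23269 + 2756) + 22429 = -20513 + 22429 = 1916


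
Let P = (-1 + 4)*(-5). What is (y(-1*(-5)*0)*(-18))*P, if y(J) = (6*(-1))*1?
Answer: -1620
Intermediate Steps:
y(J) = -6 (y(J) = -6*1 = -6)
P = -15 (P = 3*(-5) = -15)
(y(-1*(-5)*0)*(-18))*P = -6*(-18)*(-15) = 108*(-15) = -1620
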